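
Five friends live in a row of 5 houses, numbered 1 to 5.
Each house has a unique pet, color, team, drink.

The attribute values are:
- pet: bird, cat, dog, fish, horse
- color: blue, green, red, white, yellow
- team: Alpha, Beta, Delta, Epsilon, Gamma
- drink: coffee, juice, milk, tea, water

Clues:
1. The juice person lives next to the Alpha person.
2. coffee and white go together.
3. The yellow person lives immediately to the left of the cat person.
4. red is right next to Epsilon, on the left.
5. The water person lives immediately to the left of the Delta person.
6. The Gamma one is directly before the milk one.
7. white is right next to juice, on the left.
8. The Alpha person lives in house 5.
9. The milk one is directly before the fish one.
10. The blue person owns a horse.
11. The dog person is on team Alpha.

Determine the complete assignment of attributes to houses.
Solution:

House | Pet | Color | Team | Drink
----------------------------------
  1   | bird | yellow | Gamma | water
  2   | cat | red | Delta | milk
  3   | fish | white | Epsilon | coffee
  4   | horse | blue | Beta | juice
  5   | dog | green | Alpha | tea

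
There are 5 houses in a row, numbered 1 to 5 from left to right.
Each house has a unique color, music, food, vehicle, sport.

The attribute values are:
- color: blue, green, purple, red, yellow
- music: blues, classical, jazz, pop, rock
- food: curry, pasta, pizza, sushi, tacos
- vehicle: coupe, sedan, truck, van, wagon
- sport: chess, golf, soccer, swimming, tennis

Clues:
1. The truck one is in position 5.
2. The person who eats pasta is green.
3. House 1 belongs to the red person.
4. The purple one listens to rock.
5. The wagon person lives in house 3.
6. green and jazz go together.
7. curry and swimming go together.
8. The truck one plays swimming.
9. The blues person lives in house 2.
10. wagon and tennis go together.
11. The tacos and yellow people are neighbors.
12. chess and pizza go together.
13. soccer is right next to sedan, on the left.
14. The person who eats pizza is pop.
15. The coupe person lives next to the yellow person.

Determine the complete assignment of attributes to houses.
Solution:

House | Color | Music | Food | Vehicle | Sport
----------------------------------------------
  1   | red | classical | tacos | coupe | soccer
  2   | yellow | blues | sushi | sedan | golf
  3   | green | jazz | pasta | wagon | tennis
  4   | blue | pop | pizza | van | chess
  5   | purple | rock | curry | truck | swimming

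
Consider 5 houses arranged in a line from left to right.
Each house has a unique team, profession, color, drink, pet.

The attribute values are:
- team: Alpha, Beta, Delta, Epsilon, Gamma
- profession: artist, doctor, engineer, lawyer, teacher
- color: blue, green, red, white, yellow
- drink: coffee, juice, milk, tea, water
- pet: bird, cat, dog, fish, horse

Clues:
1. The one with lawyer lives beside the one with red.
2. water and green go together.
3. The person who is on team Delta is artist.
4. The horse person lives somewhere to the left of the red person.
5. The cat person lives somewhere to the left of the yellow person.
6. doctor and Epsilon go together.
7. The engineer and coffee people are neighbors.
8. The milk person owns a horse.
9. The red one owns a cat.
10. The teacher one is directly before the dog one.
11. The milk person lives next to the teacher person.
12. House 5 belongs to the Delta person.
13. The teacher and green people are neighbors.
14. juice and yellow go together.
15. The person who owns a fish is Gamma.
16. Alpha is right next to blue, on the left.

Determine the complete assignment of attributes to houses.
Solution:

House | Team | Profession | Color | Drink | Pet
-----------------------------------------------
  1   | Alpha | engineer | white | milk | horse
  2   | Gamma | teacher | blue | coffee | fish
  3   | Beta | lawyer | green | water | dog
  4   | Epsilon | doctor | red | tea | cat
  5   | Delta | artist | yellow | juice | bird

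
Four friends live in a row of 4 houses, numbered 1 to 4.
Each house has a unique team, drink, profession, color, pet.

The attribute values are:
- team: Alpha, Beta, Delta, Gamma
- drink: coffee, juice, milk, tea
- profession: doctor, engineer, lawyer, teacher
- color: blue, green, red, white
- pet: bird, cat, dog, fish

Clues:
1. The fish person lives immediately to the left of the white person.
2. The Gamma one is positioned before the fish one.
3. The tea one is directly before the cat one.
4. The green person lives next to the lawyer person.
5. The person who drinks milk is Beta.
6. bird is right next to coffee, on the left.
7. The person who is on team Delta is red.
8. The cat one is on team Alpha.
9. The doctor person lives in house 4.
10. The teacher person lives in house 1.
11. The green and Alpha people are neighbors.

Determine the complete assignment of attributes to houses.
Solution:

House | Team | Drink | Profession | Color | Pet
-----------------------------------------------
  1   | Gamma | tea | teacher | green | bird
  2   | Alpha | coffee | lawyer | blue | cat
  3   | Delta | juice | engineer | red | fish
  4   | Beta | milk | doctor | white | dog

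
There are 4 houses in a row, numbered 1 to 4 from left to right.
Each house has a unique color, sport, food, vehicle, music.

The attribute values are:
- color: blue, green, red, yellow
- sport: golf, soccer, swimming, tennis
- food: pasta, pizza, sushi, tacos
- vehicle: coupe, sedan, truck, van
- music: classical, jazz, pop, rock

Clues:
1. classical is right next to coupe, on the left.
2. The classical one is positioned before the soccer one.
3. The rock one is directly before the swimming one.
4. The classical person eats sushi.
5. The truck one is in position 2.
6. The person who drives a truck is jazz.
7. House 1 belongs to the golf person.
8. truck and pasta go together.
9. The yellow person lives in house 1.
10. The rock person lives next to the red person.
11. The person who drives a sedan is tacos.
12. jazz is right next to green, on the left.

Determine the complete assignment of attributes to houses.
Solution:

House | Color | Sport | Food | Vehicle | Music
----------------------------------------------
  1   | yellow | golf | tacos | sedan | rock
  2   | red | swimming | pasta | truck | jazz
  3   | green | tennis | sushi | van | classical
  4   | blue | soccer | pizza | coupe | pop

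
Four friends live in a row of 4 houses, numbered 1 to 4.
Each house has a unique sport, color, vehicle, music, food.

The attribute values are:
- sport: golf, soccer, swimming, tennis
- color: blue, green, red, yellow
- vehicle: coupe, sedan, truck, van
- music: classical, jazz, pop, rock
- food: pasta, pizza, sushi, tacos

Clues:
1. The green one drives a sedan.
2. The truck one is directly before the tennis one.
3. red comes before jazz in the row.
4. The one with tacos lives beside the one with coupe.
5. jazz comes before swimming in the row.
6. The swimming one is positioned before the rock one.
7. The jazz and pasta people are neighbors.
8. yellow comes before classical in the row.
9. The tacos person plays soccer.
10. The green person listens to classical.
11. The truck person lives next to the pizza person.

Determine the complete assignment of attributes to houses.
Solution:

House | Sport | Color | Vehicle | Music | Food
----------------------------------------------
  1   | soccer | red | truck | pop | tacos
  2   | tennis | yellow | coupe | jazz | pizza
  3   | swimming | green | sedan | classical | pasta
  4   | golf | blue | van | rock | sushi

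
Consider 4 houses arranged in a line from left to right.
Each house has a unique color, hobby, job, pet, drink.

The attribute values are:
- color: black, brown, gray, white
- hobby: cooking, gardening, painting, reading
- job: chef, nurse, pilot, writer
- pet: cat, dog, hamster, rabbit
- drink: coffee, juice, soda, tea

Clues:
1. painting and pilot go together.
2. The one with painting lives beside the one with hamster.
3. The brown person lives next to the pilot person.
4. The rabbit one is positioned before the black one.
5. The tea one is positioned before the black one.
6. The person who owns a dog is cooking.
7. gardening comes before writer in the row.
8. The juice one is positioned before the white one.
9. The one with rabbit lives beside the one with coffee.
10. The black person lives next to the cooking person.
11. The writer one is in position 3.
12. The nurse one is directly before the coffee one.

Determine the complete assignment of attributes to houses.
Solution:

House | Color | Hobby | Job | Pet | Drink
-----------------------------------------
  1   | brown | gardening | nurse | rabbit | tea
  2   | gray | painting | pilot | cat | coffee
  3   | black | reading | writer | hamster | juice
  4   | white | cooking | chef | dog | soda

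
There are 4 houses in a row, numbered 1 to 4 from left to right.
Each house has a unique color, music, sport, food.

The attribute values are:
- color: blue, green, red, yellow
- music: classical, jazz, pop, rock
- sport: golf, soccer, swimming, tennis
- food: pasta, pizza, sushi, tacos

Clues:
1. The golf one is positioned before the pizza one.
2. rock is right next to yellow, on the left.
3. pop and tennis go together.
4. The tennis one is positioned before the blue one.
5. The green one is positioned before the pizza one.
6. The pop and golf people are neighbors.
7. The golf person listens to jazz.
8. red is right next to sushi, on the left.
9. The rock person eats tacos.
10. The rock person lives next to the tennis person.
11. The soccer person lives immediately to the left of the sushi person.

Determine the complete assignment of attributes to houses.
Solution:

House | Color | Music | Sport | Food
------------------------------------
  1   | red | rock | soccer | tacos
  2   | yellow | pop | tennis | sushi
  3   | green | jazz | golf | pasta
  4   | blue | classical | swimming | pizza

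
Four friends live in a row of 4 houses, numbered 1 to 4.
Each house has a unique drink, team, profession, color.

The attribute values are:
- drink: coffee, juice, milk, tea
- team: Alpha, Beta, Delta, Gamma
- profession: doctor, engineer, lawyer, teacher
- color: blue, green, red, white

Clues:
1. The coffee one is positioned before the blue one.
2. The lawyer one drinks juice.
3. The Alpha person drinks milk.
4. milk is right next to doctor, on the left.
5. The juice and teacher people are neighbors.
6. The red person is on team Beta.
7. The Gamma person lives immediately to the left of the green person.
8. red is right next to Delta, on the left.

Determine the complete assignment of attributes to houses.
Solution:

House | Drink | Team | Profession | Color
-----------------------------------------
  1   | juice | Gamma | lawyer | white
  2   | milk | Alpha | teacher | green
  3   | coffee | Beta | doctor | red
  4   | tea | Delta | engineer | blue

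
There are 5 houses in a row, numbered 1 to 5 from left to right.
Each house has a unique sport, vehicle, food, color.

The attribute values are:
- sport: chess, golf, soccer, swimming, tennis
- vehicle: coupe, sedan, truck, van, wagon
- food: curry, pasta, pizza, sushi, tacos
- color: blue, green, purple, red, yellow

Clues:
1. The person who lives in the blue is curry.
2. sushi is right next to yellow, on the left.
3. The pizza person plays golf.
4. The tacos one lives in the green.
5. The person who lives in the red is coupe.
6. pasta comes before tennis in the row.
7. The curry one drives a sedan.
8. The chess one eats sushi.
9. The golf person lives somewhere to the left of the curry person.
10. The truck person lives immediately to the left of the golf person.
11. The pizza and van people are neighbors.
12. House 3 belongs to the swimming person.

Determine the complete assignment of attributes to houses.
Solution:

House | Sport | Vehicle | Food | Color
--------------------------------------
  1   | chess | truck | sushi | purple
  2   | golf | wagon | pizza | yellow
  3   | swimming | van | tacos | green
  4   | soccer | coupe | pasta | red
  5   | tennis | sedan | curry | blue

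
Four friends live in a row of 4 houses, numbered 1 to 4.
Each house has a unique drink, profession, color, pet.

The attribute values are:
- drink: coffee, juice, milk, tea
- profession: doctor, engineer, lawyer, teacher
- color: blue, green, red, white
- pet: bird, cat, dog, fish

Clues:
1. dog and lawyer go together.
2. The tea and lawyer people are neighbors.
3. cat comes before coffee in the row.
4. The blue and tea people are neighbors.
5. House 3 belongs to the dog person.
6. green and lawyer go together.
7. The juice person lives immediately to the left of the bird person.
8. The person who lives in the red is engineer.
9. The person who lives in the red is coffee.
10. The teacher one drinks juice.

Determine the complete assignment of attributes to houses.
Solution:

House | Drink | Profession | Color | Pet
----------------------------------------
  1   | juice | teacher | blue | cat
  2   | tea | doctor | white | bird
  3   | milk | lawyer | green | dog
  4   | coffee | engineer | red | fish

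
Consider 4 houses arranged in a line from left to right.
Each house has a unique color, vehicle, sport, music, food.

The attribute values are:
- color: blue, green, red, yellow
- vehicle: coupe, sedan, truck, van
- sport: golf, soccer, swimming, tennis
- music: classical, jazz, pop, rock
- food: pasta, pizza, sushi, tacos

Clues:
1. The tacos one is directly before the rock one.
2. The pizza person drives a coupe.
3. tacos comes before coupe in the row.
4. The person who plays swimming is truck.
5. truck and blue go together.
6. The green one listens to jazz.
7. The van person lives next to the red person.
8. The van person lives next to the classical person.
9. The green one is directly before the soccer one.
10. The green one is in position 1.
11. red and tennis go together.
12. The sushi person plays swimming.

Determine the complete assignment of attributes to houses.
Solution:

House | Color | Vehicle | Sport | Music | Food
----------------------------------------------
  1   | green | sedan | golf | jazz | tacos
  2   | yellow | van | soccer | rock | pasta
  3   | red | coupe | tennis | classical | pizza
  4   | blue | truck | swimming | pop | sushi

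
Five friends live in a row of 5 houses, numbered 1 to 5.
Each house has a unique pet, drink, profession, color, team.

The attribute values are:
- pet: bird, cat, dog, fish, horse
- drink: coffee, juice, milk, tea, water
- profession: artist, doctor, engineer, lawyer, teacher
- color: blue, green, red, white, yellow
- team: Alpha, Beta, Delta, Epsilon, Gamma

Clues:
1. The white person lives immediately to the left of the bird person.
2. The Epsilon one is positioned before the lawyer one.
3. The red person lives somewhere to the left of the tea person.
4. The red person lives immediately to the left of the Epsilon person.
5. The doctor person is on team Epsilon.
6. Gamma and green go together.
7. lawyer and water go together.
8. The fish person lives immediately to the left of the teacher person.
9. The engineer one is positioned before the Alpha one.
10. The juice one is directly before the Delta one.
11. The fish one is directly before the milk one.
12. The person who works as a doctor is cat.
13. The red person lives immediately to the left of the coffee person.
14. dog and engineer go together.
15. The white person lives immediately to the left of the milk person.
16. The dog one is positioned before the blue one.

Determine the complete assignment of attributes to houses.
Solution:

House | Pet | Drink | Profession | Color | Team
-----------------------------------------------
  1   | fish | juice | artist | white | Beta
  2   | bird | milk | teacher | red | Delta
  3   | cat | coffee | doctor | yellow | Epsilon
  4   | dog | tea | engineer | green | Gamma
  5   | horse | water | lawyer | blue | Alpha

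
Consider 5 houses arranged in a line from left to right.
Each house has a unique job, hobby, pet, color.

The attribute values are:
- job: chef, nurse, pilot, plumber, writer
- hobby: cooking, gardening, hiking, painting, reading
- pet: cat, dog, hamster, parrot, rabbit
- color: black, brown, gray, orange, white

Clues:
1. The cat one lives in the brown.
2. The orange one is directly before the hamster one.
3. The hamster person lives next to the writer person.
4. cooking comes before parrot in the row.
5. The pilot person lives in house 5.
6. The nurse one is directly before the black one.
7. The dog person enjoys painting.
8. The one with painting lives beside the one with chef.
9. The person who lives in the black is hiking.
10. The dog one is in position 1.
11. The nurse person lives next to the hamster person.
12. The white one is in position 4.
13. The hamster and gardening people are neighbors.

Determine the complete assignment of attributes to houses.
Solution:

House | Job | Hobby | Pet | Color
---------------------------------
  1   | nurse | painting | dog | orange
  2   | chef | hiking | hamster | black
  3   | writer | gardening | cat | brown
  4   | plumber | cooking | rabbit | white
  5   | pilot | reading | parrot | gray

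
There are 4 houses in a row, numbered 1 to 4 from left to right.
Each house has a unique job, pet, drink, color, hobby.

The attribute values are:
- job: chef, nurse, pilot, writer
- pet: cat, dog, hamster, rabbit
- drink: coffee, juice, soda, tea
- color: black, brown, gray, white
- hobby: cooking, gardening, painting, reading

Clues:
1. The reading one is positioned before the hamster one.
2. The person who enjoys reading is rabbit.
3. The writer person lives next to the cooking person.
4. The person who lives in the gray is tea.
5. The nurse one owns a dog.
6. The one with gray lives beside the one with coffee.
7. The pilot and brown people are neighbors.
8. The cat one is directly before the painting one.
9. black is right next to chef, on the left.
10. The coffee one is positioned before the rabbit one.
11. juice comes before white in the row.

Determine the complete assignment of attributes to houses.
Solution:

House | Job | Pet | Drink | Color | Hobby
-----------------------------------------
  1   | pilot | cat | tea | gray | gardening
  2   | nurse | dog | coffee | brown | painting
  3   | writer | rabbit | juice | black | reading
  4   | chef | hamster | soda | white | cooking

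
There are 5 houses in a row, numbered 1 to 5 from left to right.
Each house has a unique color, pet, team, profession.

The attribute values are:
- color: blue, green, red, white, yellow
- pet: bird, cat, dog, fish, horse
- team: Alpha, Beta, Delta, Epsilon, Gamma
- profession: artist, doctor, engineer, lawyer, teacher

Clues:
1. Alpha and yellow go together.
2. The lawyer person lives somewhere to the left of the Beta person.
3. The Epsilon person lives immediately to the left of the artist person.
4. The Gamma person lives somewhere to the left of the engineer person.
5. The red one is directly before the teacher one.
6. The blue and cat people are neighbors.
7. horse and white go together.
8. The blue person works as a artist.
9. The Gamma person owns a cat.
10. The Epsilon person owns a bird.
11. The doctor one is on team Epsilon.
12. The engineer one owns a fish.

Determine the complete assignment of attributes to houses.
Solution:

House | Color | Pet | Team | Profession
---------------------------------------
  1   | green | bird | Epsilon | doctor
  2   | blue | dog | Delta | artist
  3   | red | cat | Gamma | lawyer
  4   | white | horse | Beta | teacher
  5   | yellow | fish | Alpha | engineer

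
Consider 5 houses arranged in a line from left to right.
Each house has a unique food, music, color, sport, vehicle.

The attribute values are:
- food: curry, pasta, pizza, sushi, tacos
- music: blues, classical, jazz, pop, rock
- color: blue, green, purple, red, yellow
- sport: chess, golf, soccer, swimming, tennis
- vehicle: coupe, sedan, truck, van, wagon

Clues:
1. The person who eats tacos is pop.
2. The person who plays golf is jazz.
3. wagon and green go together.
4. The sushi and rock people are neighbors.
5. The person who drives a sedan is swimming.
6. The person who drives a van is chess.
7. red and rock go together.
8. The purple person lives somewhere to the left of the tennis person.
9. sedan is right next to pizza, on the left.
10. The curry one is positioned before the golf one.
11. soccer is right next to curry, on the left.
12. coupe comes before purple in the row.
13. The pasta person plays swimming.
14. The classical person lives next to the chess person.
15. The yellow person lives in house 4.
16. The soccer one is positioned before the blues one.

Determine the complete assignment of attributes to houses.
Solution:

House | Food | Music | Color | Sport | Vehicle
----------------------------------------------
  1   | sushi | classical | blue | soccer | coupe
  2   | curry | rock | red | chess | van
  3   | pasta | blues | purple | swimming | sedan
  4   | pizza | jazz | yellow | golf | truck
  5   | tacos | pop | green | tennis | wagon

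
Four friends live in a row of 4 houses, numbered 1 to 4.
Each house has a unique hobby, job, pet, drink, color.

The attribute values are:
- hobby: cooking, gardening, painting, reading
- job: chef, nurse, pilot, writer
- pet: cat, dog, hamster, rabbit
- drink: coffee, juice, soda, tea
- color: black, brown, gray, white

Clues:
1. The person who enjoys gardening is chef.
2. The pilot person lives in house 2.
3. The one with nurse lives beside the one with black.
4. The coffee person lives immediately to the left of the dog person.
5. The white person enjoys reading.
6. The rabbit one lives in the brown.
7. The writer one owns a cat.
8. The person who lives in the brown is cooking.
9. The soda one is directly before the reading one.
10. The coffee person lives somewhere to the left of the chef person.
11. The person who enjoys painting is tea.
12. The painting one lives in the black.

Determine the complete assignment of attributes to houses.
Solution:

House | Hobby | Job | Pet | Drink | Color
-----------------------------------------
  1   | cooking | nurse | rabbit | coffee | brown
  2   | painting | pilot | dog | tea | black
  3   | gardening | chef | hamster | soda | gray
  4   | reading | writer | cat | juice | white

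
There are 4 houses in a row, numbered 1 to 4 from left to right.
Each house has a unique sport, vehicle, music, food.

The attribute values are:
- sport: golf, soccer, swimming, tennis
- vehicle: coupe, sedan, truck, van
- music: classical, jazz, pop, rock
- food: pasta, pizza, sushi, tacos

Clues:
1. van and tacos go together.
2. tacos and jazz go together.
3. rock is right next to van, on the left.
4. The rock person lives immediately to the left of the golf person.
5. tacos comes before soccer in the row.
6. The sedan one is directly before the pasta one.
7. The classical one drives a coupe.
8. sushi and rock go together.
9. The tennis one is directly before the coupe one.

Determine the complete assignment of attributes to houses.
Solution:

House | Sport | Vehicle | Music | Food
--------------------------------------
  1   | swimming | truck | rock | sushi
  2   | golf | van | jazz | tacos
  3   | tennis | sedan | pop | pizza
  4   | soccer | coupe | classical | pasta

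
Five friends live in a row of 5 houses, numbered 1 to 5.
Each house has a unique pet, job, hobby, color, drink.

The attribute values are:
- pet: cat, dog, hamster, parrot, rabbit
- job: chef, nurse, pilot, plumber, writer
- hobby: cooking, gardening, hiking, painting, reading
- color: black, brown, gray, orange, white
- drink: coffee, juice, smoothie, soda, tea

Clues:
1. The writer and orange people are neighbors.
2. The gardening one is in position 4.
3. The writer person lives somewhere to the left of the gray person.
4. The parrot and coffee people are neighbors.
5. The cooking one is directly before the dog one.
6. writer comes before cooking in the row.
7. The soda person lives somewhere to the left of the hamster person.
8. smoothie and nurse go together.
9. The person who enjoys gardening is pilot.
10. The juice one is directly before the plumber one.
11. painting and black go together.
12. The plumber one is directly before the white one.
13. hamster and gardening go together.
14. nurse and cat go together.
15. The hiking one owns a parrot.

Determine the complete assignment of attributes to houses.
Solution:

House | Pet | Job | Hobby | Color | Drink
-----------------------------------------
  1   | parrot | writer | hiking | brown | juice
  2   | rabbit | plumber | cooking | orange | coffee
  3   | dog | chef | reading | white | soda
  4   | hamster | pilot | gardening | gray | tea
  5   | cat | nurse | painting | black | smoothie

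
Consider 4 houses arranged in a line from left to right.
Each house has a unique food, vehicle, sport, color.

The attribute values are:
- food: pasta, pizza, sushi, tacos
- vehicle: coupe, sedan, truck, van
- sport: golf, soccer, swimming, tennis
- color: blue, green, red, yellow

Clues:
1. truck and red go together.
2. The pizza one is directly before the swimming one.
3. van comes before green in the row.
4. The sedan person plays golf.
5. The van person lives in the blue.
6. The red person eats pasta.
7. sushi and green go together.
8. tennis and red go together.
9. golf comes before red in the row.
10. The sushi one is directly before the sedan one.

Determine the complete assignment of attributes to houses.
Solution:

House | Food | Vehicle | Sport | Color
--------------------------------------
  1   | pizza | van | soccer | blue
  2   | sushi | coupe | swimming | green
  3   | tacos | sedan | golf | yellow
  4   | pasta | truck | tennis | red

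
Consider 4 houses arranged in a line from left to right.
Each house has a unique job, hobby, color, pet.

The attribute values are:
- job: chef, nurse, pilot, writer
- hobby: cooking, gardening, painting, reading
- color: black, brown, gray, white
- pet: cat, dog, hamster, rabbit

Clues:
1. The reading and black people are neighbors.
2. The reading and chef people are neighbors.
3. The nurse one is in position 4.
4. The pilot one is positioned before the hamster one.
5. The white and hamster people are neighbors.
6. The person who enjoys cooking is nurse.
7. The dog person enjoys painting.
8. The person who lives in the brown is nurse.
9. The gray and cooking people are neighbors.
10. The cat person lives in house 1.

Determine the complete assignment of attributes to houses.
Solution:

House | Job | Hobby | Color | Pet
---------------------------------
  1   | pilot | reading | white | cat
  2   | chef | gardening | black | hamster
  3   | writer | painting | gray | dog
  4   | nurse | cooking | brown | rabbit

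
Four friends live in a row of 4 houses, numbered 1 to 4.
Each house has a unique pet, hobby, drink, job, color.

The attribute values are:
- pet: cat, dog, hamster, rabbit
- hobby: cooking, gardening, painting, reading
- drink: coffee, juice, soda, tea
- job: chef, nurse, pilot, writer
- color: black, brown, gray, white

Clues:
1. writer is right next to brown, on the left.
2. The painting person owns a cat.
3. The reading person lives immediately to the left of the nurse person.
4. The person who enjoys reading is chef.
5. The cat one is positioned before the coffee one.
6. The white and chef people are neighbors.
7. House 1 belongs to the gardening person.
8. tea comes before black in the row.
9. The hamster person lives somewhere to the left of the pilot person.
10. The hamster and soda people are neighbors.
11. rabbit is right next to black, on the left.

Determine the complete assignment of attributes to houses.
Solution:

House | Pet | Hobby | Drink | Job | Color
-----------------------------------------
  1   | hamster | gardening | tea | writer | white
  2   | rabbit | reading | soda | chef | brown
  3   | cat | painting | juice | nurse | black
  4   | dog | cooking | coffee | pilot | gray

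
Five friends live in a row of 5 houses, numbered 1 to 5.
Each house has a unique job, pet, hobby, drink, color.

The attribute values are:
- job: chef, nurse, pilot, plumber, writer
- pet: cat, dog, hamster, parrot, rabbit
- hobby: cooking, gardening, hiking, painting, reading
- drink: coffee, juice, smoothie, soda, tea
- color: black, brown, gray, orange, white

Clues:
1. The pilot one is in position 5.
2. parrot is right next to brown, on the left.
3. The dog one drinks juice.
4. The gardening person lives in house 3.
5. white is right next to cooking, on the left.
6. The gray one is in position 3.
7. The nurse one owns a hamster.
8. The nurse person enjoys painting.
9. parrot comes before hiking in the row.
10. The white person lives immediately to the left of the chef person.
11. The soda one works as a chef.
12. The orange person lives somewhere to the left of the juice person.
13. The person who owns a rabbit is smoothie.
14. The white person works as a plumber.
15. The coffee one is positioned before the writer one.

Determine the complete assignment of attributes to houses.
Solution:

House | Job | Pet | Hobby | Drink | Color
-----------------------------------------
  1   | plumber | parrot | reading | coffee | white
  2   | chef | cat | cooking | soda | brown
  3   | writer | rabbit | gardening | smoothie | gray
  4   | nurse | hamster | painting | tea | orange
  5   | pilot | dog | hiking | juice | black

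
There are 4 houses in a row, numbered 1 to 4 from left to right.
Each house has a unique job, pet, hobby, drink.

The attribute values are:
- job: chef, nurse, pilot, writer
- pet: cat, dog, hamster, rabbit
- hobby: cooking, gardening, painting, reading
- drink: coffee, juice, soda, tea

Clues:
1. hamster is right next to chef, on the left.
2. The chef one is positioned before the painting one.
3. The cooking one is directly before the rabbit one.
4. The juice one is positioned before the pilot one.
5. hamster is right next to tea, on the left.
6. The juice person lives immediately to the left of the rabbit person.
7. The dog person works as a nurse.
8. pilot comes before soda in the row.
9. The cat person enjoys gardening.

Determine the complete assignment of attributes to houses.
Solution:

House | Job | Pet | Hobby | Drink
---------------------------------
  1   | writer | hamster | cooking | juice
  2   | chef | rabbit | reading | tea
  3   | pilot | cat | gardening | coffee
  4   | nurse | dog | painting | soda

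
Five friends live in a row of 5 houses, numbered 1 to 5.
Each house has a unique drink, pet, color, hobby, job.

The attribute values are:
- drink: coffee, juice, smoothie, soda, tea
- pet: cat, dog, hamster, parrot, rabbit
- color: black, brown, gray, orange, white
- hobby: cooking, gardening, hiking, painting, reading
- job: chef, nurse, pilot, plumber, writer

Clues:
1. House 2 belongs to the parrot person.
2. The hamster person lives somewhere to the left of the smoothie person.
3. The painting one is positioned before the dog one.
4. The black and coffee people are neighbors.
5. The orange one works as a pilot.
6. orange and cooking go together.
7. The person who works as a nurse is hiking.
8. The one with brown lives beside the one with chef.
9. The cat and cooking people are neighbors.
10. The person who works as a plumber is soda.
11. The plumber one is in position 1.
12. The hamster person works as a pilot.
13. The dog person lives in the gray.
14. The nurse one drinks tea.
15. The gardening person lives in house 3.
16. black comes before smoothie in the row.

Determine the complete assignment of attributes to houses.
Solution:

House | Drink | Pet | Color | Hobby | Job
-----------------------------------------
  1   | soda | rabbit | white | painting | plumber
  2   | tea | parrot | brown | hiking | nurse
  3   | juice | cat | black | gardening | chef
  4   | coffee | hamster | orange | cooking | pilot
  5   | smoothie | dog | gray | reading | writer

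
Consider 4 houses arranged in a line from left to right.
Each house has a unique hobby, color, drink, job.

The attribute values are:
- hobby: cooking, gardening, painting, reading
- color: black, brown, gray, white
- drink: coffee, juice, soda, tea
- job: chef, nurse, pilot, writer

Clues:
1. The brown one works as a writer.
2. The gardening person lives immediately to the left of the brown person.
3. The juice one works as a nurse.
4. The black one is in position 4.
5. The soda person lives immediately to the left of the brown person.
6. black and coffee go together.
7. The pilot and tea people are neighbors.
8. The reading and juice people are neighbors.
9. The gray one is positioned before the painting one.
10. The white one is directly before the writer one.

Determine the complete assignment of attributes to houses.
Solution:

House | Hobby | Color | Drink | Job
-----------------------------------
  1   | gardening | white | soda | pilot
  2   | reading | brown | tea | writer
  3   | cooking | gray | juice | nurse
  4   | painting | black | coffee | chef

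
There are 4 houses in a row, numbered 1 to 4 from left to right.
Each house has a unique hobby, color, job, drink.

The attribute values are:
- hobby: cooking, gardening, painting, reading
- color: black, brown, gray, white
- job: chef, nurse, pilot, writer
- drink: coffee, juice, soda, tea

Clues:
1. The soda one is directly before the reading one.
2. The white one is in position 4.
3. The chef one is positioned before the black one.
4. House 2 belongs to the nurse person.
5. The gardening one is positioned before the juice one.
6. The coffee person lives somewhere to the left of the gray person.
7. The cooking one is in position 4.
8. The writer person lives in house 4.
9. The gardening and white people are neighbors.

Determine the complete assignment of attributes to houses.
Solution:

House | Hobby | Color | Job | Drink
-----------------------------------
  1   | painting | brown | chef | soda
  2   | reading | black | nurse | coffee
  3   | gardening | gray | pilot | tea
  4   | cooking | white | writer | juice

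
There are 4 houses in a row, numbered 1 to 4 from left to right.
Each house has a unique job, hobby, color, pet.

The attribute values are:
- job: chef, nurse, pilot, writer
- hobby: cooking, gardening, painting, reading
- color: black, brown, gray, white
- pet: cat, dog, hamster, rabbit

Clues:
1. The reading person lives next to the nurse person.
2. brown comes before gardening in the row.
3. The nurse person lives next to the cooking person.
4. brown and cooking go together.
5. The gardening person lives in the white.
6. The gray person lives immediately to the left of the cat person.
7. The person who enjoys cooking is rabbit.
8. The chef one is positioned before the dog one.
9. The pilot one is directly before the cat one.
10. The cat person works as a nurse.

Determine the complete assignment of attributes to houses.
Solution:

House | Job | Hobby | Color | Pet
---------------------------------
  1   | pilot | reading | gray | hamster
  2   | nurse | painting | black | cat
  3   | chef | cooking | brown | rabbit
  4   | writer | gardening | white | dog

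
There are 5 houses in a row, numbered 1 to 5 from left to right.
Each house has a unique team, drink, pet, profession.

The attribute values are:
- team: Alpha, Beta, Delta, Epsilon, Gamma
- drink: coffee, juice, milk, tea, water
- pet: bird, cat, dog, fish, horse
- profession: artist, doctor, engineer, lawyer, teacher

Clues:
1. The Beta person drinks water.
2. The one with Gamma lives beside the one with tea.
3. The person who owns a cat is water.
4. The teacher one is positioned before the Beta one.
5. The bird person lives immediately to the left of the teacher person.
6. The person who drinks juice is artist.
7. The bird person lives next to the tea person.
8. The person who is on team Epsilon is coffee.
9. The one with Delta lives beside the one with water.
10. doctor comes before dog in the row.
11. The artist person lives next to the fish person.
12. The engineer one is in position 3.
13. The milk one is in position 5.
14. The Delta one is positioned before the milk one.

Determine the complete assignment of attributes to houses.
Solution:

House | Team | Drink | Pet | Profession
---------------------------------------
  1   | Gamma | juice | bird | artist
  2   | Delta | tea | fish | teacher
  3   | Beta | water | cat | engineer
  4   | Epsilon | coffee | horse | doctor
  5   | Alpha | milk | dog | lawyer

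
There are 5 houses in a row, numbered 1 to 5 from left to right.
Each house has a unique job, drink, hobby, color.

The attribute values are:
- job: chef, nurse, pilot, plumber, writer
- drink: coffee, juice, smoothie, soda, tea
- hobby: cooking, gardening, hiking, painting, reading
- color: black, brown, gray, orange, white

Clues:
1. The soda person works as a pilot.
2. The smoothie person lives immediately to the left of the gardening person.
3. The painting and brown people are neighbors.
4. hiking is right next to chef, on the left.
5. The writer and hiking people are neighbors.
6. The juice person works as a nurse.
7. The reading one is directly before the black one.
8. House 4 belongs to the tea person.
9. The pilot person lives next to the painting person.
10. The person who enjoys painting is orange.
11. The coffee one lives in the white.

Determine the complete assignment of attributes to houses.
Solution:

House | Job | Drink | Hobby | Color
-----------------------------------
  1   | writer | coffee | reading | white
  2   | pilot | soda | hiking | black
  3   | chef | smoothie | painting | orange
  4   | plumber | tea | gardening | brown
  5   | nurse | juice | cooking | gray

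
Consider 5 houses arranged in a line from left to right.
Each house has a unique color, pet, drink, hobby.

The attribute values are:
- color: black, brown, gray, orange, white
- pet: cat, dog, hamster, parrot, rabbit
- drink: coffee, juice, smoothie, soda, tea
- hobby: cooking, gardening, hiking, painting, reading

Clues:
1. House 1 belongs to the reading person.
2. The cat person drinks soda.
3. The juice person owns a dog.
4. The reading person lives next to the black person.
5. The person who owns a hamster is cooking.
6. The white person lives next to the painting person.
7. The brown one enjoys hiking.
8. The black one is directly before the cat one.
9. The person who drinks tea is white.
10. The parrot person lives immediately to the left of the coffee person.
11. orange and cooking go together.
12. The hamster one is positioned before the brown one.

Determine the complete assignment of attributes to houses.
Solution:

House | Color | Pet | Drink | Hobby
-----------------------------------
  1   | white | parrot | tea | reading
  2   | black | rabbit | coffee | painting
  3   | gray | cat | soda | gardening
  4   | orange | hamster | smoothie | cooking
  5   | brown | dog | juice | hiking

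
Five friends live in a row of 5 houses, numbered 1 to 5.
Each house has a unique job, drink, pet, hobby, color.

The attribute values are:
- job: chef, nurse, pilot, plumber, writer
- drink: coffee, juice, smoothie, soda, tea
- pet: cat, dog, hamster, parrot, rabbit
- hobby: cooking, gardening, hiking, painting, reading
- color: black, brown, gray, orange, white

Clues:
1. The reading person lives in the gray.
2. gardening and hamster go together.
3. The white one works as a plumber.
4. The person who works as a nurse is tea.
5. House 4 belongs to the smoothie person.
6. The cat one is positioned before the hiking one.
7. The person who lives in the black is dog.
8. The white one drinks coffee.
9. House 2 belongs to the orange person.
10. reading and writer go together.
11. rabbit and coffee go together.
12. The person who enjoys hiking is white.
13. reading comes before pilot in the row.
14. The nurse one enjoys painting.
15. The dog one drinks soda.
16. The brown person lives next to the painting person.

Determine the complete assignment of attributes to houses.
Solution:

House | Job | Drink | Pet | Hobby | Color
-----------------------------------------
  1   | chef | juice | hamster | gardening | brown
  2   | nurse | tea | cat | painting | orange
  3   | plumber | coffee | rabbit | hiking | white
  4   | writer | smoothie | parrot | reading | gray
  5   | pilot | soda | dog | cooking | black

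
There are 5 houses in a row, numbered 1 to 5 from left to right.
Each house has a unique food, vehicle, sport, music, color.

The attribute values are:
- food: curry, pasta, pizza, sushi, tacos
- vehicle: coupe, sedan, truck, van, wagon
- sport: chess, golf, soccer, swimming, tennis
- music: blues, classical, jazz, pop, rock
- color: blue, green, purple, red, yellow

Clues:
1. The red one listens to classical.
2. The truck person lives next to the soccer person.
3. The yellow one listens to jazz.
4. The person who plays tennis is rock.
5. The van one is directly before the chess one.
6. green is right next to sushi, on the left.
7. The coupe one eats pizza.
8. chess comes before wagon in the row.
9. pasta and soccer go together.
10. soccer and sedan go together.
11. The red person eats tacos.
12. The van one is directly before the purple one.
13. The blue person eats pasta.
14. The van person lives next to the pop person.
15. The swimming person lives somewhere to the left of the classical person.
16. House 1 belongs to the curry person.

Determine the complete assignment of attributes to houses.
Solution:

House | Food | Vehicle | Sport | Music | Color
----------------------------------------------
  1   | curry | van | tennis | rock | green
  2   | sushi | truck | chess | pop | purple
  3   | pasta | sedan | soccer | blues | blue
  4   | pizza | coupe | swimming | jazz | yellow
  5   | tacos | wagon | golf | classical | red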